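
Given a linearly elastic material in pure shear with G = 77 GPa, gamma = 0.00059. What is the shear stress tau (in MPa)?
Model: a linearly elastic material in pure shear, so tau = G·gamma.
Convert to SI units:
  G = 77 GPa = 7.7 × 10¹⁰ Pa
Substitute:
  tau = (7.7 × 10¹⁰) × 0.00059
  tau = 4.543 × 10⁷ Pa
Convert: tau = 4.543 × 10⁷ Pa = 45.43 MPa
Final answer: tau = 45.43 MPa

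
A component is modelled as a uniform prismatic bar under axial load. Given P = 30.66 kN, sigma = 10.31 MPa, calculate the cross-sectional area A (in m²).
Model: a uniform prismatic bar under axial load, so sigma = P / A.
Solve for A: A = P / sigma.
Convert to SI units:
  P = 30.66 kN = 30660 N
  sigma = 10.31 MPa = 1.031 × 10⁷ Pa
Substitute:
  A = 30660 / (1.031 × 10⁷)
  A = 0.002974 m²
Final answer: A = 0.002974 m²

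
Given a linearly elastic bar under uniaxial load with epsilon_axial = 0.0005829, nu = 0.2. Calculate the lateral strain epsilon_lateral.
Model: a linearly elastic bar under uniaxial load, so epsilon_lateral = -nu·epsilon_axial.
Substitute:
  epsilon_lateral = -(0.2 × 0.0005829)
  epsilon_lateral = -0.0001166
Final answer: epsilon_lateral = -0.0001166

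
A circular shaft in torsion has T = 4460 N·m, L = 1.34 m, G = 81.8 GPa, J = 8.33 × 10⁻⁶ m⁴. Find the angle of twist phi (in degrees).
Model: a circular shaft in torsion, so phi = (T·L) / (G·J).
Convert to SI units:
  G = 81.8 GPa = 8.18 × 10¹⁰ Pa
Substitute:
  phi = (4460 × 1.34) / ((8.18 × 10¹⁰) × (8.33 × 10⁻⁶))
  phi = 0.008771 rad
Convert to degrees: phi = 0.008771 × 180/π = 0.5025°
Final answer: phi = 0.5025°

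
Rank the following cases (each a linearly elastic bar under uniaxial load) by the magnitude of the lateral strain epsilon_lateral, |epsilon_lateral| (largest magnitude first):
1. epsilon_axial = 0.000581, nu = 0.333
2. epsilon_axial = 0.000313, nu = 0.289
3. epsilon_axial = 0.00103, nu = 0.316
Model: a linearly elastic bar under uniaxial load, so epsilon_lateral = -nu·epsilon_axial (SI units).
  Case 1: epsilon_lateral = -(0.333 × 0.000581) = -0.0001935
  Case 2: epsilon_lateral = -(0.289 × 0.000313) = -9.046 × 10⁻⁵
  Case 3: epsilon_lateral = -(0.316 × 0.00103) = -0.0003255
Ordering by |epsilon_lateral|: 0.0003255 (case 3) > 0.0001935 (case 1) > 9.046 × 10⁻⁵ (case 2)
Final answer: 3, 1, 2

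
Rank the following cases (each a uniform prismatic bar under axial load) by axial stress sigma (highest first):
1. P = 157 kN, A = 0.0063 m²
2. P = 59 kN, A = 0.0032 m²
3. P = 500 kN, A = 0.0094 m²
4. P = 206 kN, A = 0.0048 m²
Model: a uniform prismatic bar under axial load, so sigma = P / A (SI units).
  Case 1: sigma = 157000 / 0.0063 = 2.492 × 10⁷ Pa = 24.92 MPa
  Case 2: sigma = 59000 / 0.0032 = 1.844 × 10⁷ Pa = 18.44 MPa
  Case 3: sigma = 500000 / 0.0094 = 5.319 × 10⁷ Pa = 53.19 MPa
  Case 4: sigma = 206000 / 0.0048 = 4.292 × 10⁷ Pa = 42.92 MPa
Ordering: 53.19 MPa (case 3) > 42.92 MPa (case 4) > 24.92 MPa (case 1) > 18.44 MPa (case 2)
Final answer: 3, 4, 1, 2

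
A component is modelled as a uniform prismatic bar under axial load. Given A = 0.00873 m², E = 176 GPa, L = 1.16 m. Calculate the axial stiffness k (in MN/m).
Model: a uniform prismatic bar under axial load, so k = (A·E) / L.
Convert to SI units:
  E = 176 GPa = 1.76 × 10¹¹ Pa
Substitute:
  k = (0.00873 × (1.76 × 10¹¹)) / 1.16
  k = 1.325 × 10⁹ N/m
Convert: k = 1.325 × 10⁹ N/m = 1325 MN/m
Final answer: k = 1325 MN/m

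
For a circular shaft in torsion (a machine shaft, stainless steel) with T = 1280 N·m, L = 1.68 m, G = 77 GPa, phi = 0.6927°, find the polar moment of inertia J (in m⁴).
Model: a circular shaft in torsion, so phi = (T·L) / (G·J).
Solve for J: J = (T·L) / (phi·G).
Convert to SI units:
  G = 77 GPa = 7.7 × 10¹⁰ Pa
  phi = 0.6927° = 0.01209 rad
Substitute:
  J = (1280 × 1.68) / (0.01209 × (7.7 × 10¹⁰))
  J = 2.31 × 10⁻⁶ m⁴
Final answer: J = 2.31 × 10⁻⁶ m⁴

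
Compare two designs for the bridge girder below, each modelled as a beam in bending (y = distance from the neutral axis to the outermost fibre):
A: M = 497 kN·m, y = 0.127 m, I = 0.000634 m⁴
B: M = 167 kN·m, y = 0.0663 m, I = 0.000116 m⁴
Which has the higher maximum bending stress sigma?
Model: a beam in bending (y = distance from the neutral axis to the outermost fibre), so sigma = (M·y) / I (SI units).
  A: sigma = (497000 × 0.127) / 0.000634 = 9.956 × 10⁷ Pa = 99.56 MPa
  B: sigma = (167000 × 0.0663) / 0.000116 = 9.545 × 10⁷ Pa = 95.45 MPa
99.56 MPa > 95.45 MPa, so A is larger.
Final answer: A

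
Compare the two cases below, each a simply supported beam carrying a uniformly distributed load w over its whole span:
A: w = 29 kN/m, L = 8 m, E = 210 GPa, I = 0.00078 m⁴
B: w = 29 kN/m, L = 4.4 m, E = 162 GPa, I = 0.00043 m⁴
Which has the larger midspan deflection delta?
Model: a simply supported beam carrying a uniformly distributed load w over its whole span, so delta = (5·w·L^4) / (384·E·I) (SI units).
  A: delta = (5 × 29000 × 8^4) / (384 × (2.1 × 10¹¹) × 0.00078) = 0.009442 m = 9.442 mm
  B: delta = (5 × 29000 × 4.4^4) / (384 × (1.62 × 10¹¹) × 0.00043) = 0.002032 m = 2.032 mm
9.442 mm > 2.032 mm, so A is larger.
Final answer: A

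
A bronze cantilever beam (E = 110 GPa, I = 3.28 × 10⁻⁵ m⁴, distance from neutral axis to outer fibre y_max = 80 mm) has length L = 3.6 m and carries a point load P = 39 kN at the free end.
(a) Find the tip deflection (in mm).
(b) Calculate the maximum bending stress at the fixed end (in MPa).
(a) Tip deflection of a cantilever with an end point load: δ = P·L^3 / (3·E·I). Convert P = 39 kN = 39000 N, E = 110 GPa = 1.1 × 10¹¹ Pa.
  δ = (39000 × 3.6^3) / (3 × (1.1 × 10¹¹) × (3.28 × 10⁻⁵)) = 0.1681 m = 168.1 mm
(b) Maximum bending moment at the fixed end: M = P·L = 39000 × 3.6 = 140400 N·m. Convert y_max = 80 mm = 0.08 m.
  σ = M·y_max / I = (140400 × 0.08) / (3.28 × 10⁻⁵) = 3.424 × 10⁸ Pa = 342.4 MPa
Final answer: (a) δ = 168.1 mm, (b) σ = 342.4 MPa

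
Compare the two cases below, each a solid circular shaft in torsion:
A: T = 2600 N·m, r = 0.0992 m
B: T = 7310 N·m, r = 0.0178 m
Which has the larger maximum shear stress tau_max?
Model: a solid circular shaft in torsion, so tau_max = (2·T) / (π·r^3) (SI units).
  A: tau_max = (2 × 2600) / (π × 0.0992^3) = 1.696 × 10⁶ Pa = 1.696 MPa
  B: tau_max = (2 × 7310) / (π × 0.0178^3) = 8.252 × 10⁸ Pa = 825.2 MPa
825.2 MPa > 1.696 MPa, so B is larger.
Final answer: B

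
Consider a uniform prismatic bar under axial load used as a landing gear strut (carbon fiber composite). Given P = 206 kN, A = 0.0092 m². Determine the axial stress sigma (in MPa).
Model: a uniform prismatic bar under axial load, so sigma = P / A.
Convert to SI units:
  P = 206 kN = 206000 N
Substitute:
  sigma = 206000 / 0.0092
  sigma = 2.239 × 10⁷ Pa
Convert: sigma = 2.239 × 10⁷ Pa = 22.39 MPa
Final answer: sigma = 22.39 MPa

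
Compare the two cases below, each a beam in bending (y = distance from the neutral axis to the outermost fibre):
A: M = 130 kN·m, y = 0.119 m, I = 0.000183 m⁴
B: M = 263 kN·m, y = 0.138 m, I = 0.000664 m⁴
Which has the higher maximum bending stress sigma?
Model: a beam in bending (y = distance from the neutral axis to the outermost fibre), so sigma = (M·y) / I (SI units).
  A: sigma = (130000 × 0.119) / 0.000183 = 8.454 × 10⁷ Pa = 84.54 MPa
  B: sigma = (263000 × 0.138) / 0.000664 = 5.466 × 10⁷ Pa = 54.66 MPa
84.54 MPa > 54.66 MPa, so A is larger.
Final answer: A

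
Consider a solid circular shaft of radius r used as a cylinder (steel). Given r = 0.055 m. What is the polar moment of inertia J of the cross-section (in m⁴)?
Model: a solid circular shaft of radius r, so J = (π·r^4) / 2.
Substitute:
  J = (π × 0.055^4) / 2
  J = 1.437 × 10⁻⁵ m⁴
Final answer: J = 1.437 × 10⁻⁵ m⁴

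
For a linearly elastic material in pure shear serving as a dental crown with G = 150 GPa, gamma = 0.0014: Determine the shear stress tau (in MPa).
Model: a linearly elastic material in pure shear, so tau = G·gamma.
Convert to SI units:
  G = 150 GPa = 1.5 × 10¹¹ Pa
Substitute:
  tau = (1.5 × 10¹¹) × 0.0014
  tau = 2.1 × 10⁸ Pa
Convert: tau = 2.1 × 10⁸ Pa = 210 MPa
Final answer: tau = 210 MPa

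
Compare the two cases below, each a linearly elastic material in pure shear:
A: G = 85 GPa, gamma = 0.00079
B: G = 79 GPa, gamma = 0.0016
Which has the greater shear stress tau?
Model: a linearly elastic material in pure shear, so tau = G·gamma (SI units).
  A: tau = (8.5 × 10¹⁰) × 0.00079 = 6.715 × 10⁷ Pa = 67.15 MPa
  B: tau = (7.9 × 10¹⁰) × 0.0016 = 1.264 × 10⁸ Pa = 126.4 MPa
126.4 MPa > 67.15 MPa, so B is larger.
Final answer: B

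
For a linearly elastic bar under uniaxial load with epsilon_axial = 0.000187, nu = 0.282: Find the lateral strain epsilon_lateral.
Model: a linearly elastic bar under uniaxial load, so epsilon_lateral = -nu·epsilon_axial.
Substitute:
  epsilon_lateral = -(0.282 × 0.000187)
  epsilon_lateral = -5.273 × 10⁻⁵
Final answer: epsilon_lateral = -5.273 × 10⁻⁵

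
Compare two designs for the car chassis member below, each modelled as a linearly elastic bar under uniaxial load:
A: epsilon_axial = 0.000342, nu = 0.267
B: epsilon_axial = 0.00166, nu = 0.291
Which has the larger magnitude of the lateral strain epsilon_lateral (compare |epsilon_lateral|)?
Model: a linearly elastic bar under uniaxial load, so epsilon_lateral = -nu·epsilon_axial (SI units).
  A: epsilon_lateral = -(0.267 × 0.000342) = -9.131 × 10⁻⁵
  B: epsilon_lateral = -(0.291 × 0.00166) = -0.0004831
|epsilon_lateral|: A = 9.131 × 10⁻⁵, B = 0.0004831, so B is larger in magnitude.
Final answer: B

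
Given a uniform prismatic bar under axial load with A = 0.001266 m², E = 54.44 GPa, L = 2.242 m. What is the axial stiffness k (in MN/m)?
Model: a uniform prismatic bar under axial load, so k = (A·E) / L.
Convert to SI units:
  E = 54.44 GPa = 5.444 × 10¹⁰ Pa
Substitute:
  k = (0.001266 × (5.444 × 10¹⁰)) / 2.242
  k = 3.074 × 10⁷ N/m
Convert: k = 3.074 × 10⁷ N/m = 30.74 MN/m
Final answer: k = 30.74 MN/m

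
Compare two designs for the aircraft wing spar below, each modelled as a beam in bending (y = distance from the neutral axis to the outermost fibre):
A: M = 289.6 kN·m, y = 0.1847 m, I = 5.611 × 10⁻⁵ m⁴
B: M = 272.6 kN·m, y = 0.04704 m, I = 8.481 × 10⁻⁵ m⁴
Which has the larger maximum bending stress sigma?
Model: a beam in bending (y = distance from the neutral axis to the outermost fibre), so sigma = (M·y) / I (SI units).
  A: sigma = (289600 × 0.1847) / (5.611 × 10⁻⁵) = 9.533 × 10⁸ Pa = 953.3 MPa
  B: sigma = (272600 × 0.04704) / (8.481 × 10⁻⁵) = 1.512 × 10⁸ Pa = 151.2 MPa
953.3 MPa > 151.2 MPa, so A is larger.
Final answer: A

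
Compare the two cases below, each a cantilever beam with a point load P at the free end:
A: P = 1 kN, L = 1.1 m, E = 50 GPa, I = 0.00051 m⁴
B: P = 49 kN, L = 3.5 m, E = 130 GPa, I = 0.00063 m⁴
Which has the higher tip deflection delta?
Model: a cantilever beam with a point load P at the free end, so delta = (P·L^3) / (3·E·I) (SI units).
  A: delta = (1000 × 1.1^3) / (3 × (5 × 10¹⁰) × 0.00051) = 1.74 × 10⁻⁵ m = 0.0174 mm
  B: delta = (49000 × 3.5^3) / (3 × (1.3 × 10¹¹) × 0.00063) = 0.008551 m = 8.551 mm
8.551 mm > 0.0174 mm, so B is larger.
Final answer: B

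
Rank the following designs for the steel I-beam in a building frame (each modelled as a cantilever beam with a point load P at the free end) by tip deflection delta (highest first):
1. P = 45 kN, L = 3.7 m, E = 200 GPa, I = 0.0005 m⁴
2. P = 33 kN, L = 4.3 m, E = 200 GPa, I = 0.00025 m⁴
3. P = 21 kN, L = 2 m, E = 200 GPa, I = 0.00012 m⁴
Model: a cantilever beam with a point load P at the free end, so delta = (P·L^3) / (3·E·I) (SI units).
  Case 1: delta = (45000 × 3.7^3) / (3 × (2 × 10¹¹) × 0.0005) = 0.007598 m = 7.598 mm
  Case 2: delta = (33000 × 4.3^3) / (3 × (2 × 10¹¹) × 0.00025) = 0.01749 m = 17.49 mm
  Case 3: delta = (21000 × 2^3) / (3 × (2 × 10¹¹) × 0.00012) = 0.002333 m = 2.333 mm
Ordering: 17.49 mm (case 2) > 7.598 mm (case 1) > 2.333 mm (case 3)
Final answer: 2, 1, 3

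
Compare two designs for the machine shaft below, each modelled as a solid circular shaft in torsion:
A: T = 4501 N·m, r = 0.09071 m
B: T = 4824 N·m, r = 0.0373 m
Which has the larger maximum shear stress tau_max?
Model: a solid circular shaft in torsion, so tau_max = (2·T) / (π·r^3) (SI units).
  A: tau_max = (2 × 4501) / (π × 0.09071^3) = 3.839 × 10⁶ Pa = 3.839 MPa
  B: tau_max = (2 × 4824) / (π × 0.0373^3) = 5.918 × 10⁷ Pa = 59.18 MPa
59.18 MPa > 3.839 MPa, so B is larger.
Final answer: B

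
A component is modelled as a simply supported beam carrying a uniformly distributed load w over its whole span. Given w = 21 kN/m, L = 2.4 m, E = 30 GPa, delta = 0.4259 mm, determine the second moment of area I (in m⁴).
Model: a simply supported beam carrying a uniformly distributed load w over its whole span, so delta = (5·w·L^4) / (384·E·I).
Solve for I: I = (5·w·L^4) / (384·delta·E).
Convert to SI units:
  w = 21 kN/m = 21000 N/m
  E = 30 GPa = 3 × 10¹⁰ Pa
  delta = 0.4259 mm = 0.0004259 m
Substitute:
  I = (5 × 21000 × 2.4^4) / (384 × 0.0004259 × (3 × 10¹⁰))
  I = 0.00071 m⁴
Final answer: I = 0.00071 m⁴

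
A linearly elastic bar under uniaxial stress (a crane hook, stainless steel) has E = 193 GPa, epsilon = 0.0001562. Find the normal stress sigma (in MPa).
Model: a linearly elastic bar under uniaxial stress, so sigma = E·epsilon.
Convert to SI units:
  E = 193 GPa = 1.93 × 10¹¹ Pa
Substitute:
  sigma = (1.93 × 10¹¹) × 0.0001562
  sigma = 3.015 × 10⁷ Pa
Convert: sigma = 3.015 × 10⁷ Pa = 30.15 MPa
Final answer: sigma = 30.15 MPa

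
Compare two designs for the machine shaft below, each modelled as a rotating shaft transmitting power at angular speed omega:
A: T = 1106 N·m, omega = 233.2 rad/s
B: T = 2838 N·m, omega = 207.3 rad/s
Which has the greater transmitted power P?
Model: a rotating shaft transmitting power at angular speed omega, so P = T·omega (SI units).
  A: P = 1106 × 233.2 = 257900 W = 257.9 kW
  B: P = 2838 × 207.3 = 588300 W = 588.3 kW
588.3 kW > 257.9 kW, so B is larger.
Final answer: B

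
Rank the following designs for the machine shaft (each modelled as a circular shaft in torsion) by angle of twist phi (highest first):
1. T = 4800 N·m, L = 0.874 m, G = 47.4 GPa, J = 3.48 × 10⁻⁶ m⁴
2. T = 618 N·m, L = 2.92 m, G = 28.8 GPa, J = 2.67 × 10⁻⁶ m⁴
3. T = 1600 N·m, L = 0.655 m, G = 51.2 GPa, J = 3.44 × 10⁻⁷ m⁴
Model: a circular shaft in torsion, so phi = (T·L) / (G·J) (SI units).
  Case 1: phi = (4800 × 0.874) / ((4.74 × 10¹⁰) × (3.48 × 10⁻⁶)) = 0.02543 rad = 1.457°
  Case 2: phi = (618 × 2.92) / ((2.88 × 10¹⁰) × (2.67 × 10⁻⁶)) = 0.02347 rad = 1.345°
  Case 3: phi = (1600 × 0.655) / ((5.12 × 10¹⁰) × (3.44 × 10⁻⁷)) = 0.0595 rad = 3.409°
Ordering: 3.409° (case 3) > 1.457° (case 1) > 1.345° (case 2)
Final answer: 3, 1, 2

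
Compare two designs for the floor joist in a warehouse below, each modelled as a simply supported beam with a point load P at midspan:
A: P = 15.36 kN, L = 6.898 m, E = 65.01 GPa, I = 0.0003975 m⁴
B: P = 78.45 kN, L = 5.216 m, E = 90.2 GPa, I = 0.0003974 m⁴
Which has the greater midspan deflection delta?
Model: a simply supported beam with a point load P at midspan, so delta = (P·L^3) / (48·E·I) (SI units).
  A: delta = (15360 × 6.898^3) / (48 × (6.501 × 10¹⁰) × 0.0003975) = 0.004064 m = 4.064 mm
  B: delta = (78450 × 5.216^3) / (48 × (9.02 × 10¹⁰) × 0.0003974) = 0.00647 m = 6.47 mm
6.47 mm > 4.064 mm, so B is larger.
Final answer: B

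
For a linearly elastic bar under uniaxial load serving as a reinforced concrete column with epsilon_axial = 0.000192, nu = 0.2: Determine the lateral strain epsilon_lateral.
Model: a linearly elastic bar under uniaxial load, so epsilon_lateral = -nu·epsilon_axial.
Substitute:
  epsilon_lateral = -(0.2 × 0.000192)
  epsilon_lateral = -3.84 × 10⁻⁵
Final answer: epsilon_lateral = -3.84 × 10⁻⁵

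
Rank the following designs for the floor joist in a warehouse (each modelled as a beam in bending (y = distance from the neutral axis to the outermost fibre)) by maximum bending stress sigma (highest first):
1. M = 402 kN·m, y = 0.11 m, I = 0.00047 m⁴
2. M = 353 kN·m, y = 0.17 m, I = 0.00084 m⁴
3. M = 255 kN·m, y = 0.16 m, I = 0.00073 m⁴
Model: a beam in bending (y = distance from the neutral axis to the outermost fibre), so sigma = (M·y) / I (SI units).
  Case 1: sigma = (402000 × 0.11) / 0.00047 = 9.409 × 10⁷ Pa = 94.09 MPa
  Case 2: sigma = (353000 × 0.17) / 0.00084 = 7.144 × 10⁷ Pa = 71.44 MPa
  Case 3: sigma = (255000 × 0.16) / 0.00073 = 5.589 × 10⁷ Pa = 55.89 MPa
Ordering: 94.09 MPa (case 1) > 71.44 MPa (case 2) > 55.89 MPa (case 3)
Final answer: 1, 2, 3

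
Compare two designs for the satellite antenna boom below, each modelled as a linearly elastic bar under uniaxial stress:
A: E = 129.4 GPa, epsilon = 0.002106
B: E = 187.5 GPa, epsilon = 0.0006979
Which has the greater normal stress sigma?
Model: a linearly elastic bar under uniaxial stress, so sigma = E·epsilon (SI units).
  A: sigma = (1.294 × 10¹¹) × 0.002106 = 2.725 × 10⁸ Pa = 272.5 MPa
  B: sigma = (1.875 × 10¹¹) × 0.0006979 = 1.309 × 10⁸ Pa = 130.9 MPa
272.5 MPa > 130.9 MPa, so A is larger.
Final answer: A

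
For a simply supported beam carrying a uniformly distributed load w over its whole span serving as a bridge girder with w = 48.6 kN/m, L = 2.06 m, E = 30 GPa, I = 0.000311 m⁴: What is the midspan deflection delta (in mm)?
Model: a simply supported beam carrying a uniformly distributed load w over its whole span, so delta = (5·w·L^4) / (384·E·I).
Convert to SI units:
  w = 48.6 kN/m = 48600 N/m
  E = 30 GPa = 3 × 10¹⁰ Pa
Substitute:
  delta = (5 × 48600 × 2.06^4) / (384 × (3 × 10¹⁰) × 0.000311)
  delta = 0.001221 m
Convert: delta = 0.001221 m = 1.221 mm
Final answer: delta = 1.221 mm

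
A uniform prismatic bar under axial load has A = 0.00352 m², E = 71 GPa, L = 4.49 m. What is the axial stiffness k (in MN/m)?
Model: a uniform prismatic bar under axial load, so k = (A·E) / L.
Convert to SI units:
  E = 71 GPa = 7.1 × 10¹⁰ Pa
Substitute:
  k = (0.00352 × (7.1 × 10¹⁰)) / 4.49
  k = 5.566 × 10⁷ N/m
Convert: k = 5.566 × 10⁷ N/m = 55.66 MN/m
Final answer: k = 55.66 MN/m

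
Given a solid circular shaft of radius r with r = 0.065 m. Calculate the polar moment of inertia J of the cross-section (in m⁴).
Model: a solid circular shaft of radius r, so J = (π·r^4) / 2.
Substitute:
  J = (π × 0.065^4) / 2
  J = 2.804 × 10⁻⁵ m⁴
Final answer: J = 2.804 × 10⁻⁵ m⁴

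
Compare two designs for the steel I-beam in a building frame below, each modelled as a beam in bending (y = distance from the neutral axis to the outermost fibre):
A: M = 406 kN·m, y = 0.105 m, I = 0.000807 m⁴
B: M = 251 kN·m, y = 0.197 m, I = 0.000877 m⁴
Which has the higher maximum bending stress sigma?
Model: a beam in bending (y = distance from the neutral axis to the outermost fibre), so sigma = (M·y) / I (SI units).
  A: sigma = (406000 × 0.105) / 0.000807 = 5.283 × 10⁷ Pa = 52.83 MPa
  B: sigma = (251000 × 0.197) / 0.000877 = 5.638 × 10⁷ Pa = 56.38 MPa
56.38 MPa > 52.83 MPa, so B is larger.
Final answer: B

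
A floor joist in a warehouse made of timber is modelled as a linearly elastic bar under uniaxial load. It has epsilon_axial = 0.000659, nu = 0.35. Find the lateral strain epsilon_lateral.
Model: a linearly elastic bar under uniaxial load, so epsilon_lateral = -nu·epsilon_axial.
Substitute:
  epsilon_lateral = -(0.35 × 0.000659)
  epsilon_lateral = -0.0002306
Final answer: epsilon_lateral = -0.0002306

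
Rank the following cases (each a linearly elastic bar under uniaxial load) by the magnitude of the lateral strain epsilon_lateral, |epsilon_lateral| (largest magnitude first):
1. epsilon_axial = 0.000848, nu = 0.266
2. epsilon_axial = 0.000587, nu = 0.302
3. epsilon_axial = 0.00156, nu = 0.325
Model: a linearly elastic bar under uniaxial load, so epsilon_lateral = -nu·epsilon_axial (SI units).
  Case 1: epsilon_lateral = -(0.266 × 0.000848) = -0.0002256
  Case 2: epsilon_lateral = -(0.302 × 0.000587) = -0.0001773
  Case 3: epsilon_lateral = -(0.325 × 0.00156) = -0.000507
Ordering by |epsilon_lateral|: 0.000507 (case 3) > 0.0002256 (case 1) > 0.0001773 (case 2)
Final answer: 3, 1, 2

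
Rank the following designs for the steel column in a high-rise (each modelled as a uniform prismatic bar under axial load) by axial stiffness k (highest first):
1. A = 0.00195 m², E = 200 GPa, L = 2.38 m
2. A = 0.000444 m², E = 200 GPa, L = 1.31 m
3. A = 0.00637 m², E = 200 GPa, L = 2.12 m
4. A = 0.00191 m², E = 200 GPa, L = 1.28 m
Model: a uniform prismatic bar under axial load, so k = (A·E) / L (SI units).
  Case 1: k = (0.00195 × (2 × 10¹¹)) / 2.38 = 1.639 × 10⁸ N/m = 163.9 MN/m
  Case 2: k = (0.000444 × (2 × 10¹¹)) / 1.31 = 6.779 × 10⁷ N/m = 67.79 MN/m
  Case 3: k = (0.00637 × (2 × 10¹¹)) / 2.12 = 6.009 × 10⁸ N/m = 600.9 MN/m
  Case 4: k = (0.00191 × (2 × 10¹¹)) / 1.28 = 2.984 × 10⁸ N/m = 298.4 MN/m
Ordering: 600.9 MN/m (case 3) > 298.4 MN/m (case 4) > 163.9 MN/m (case 1) > 67.79 MN/m (case 2)
Final answer: 3, 4, 1, 2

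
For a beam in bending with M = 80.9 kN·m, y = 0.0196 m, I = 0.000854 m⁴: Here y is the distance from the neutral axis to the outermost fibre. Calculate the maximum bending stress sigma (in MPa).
Model: a beam in bending, so sigma = (M·y) / I.
Convert to SI units:
  M = 80.9 kN·m = 80900 N·m
Substitute:
  sigma = (80900 × 0.0196) / 0.000854
  sigma = 1.857 × 10⁶ Pa
Convert: sigma = 1.857 × 10⁶ Pa = 1.857 MPa
Final answer: sigma = 1.857 MPa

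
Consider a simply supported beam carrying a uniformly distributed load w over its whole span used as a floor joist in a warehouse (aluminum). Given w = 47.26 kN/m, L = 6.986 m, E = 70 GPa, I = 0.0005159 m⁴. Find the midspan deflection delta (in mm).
Model: a simply supported beam carrying a uniformly distributed load w over its whole span, so delta = (5·w·L^4) / (384·E·I).
Convert to SI units:
  w = 47.26 kN/m = 47260 N/m
  E = 70 GPa = 7 × 10¹⁰ Pa
Substitute:
  delta = (5 × 47260 × 6.986^4) / (384 × (7 × 10¹⁰) × 0.0005159)
  delta = 0.04059 m
Convert: delta = 0.04059 m = 40.59 mm
Final answer: delta = 40.59 mm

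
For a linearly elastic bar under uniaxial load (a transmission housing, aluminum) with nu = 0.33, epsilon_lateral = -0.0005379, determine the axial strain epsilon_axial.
Model: a linearly elastic bar under uniaxial load, so epsilon_lateral = -nu·epsilon_axial.
Solve for epsilon_axial: epsilon_axial = -epsilon_lateral / nu.
Substitute:
  epsilon_axial = -(-0.0005379) / 0.33
  epsilon_axial = 0.00163
Final answer: epsilon_axial = 0.00163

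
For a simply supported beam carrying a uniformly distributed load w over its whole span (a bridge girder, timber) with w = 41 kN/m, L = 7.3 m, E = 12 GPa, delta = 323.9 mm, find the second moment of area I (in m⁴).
Model: a simply supported beam carrying a uniformly distributed load w over its whole span, so delta = (5·w·L^4) / (384·E·I).
Solve for I: I = (5·w·L^4) / (384·delta·E).
Convert to SI units:
  w = 41 kN/m = 41000 N/m
  E = 12 GPa = 1.2 × 10¹⁰ Pa
  delta = 323.9 mm = 0.3239 m
Substitute:
  I = (5 × 41000 × 7.3^4) / (384 × 0.3239 × (1.2 × 10¹⁰))
  I = 0.0003901 m⁴
Final answer: I = 0.0003901 m⁴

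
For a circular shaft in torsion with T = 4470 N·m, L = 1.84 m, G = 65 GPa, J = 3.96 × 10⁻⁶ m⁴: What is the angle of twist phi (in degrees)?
Model: a circular shaft in torsion, so phi = (T·L) / (G·J).
Convert to SI units:
  G = 65 GPa = 6.5 × 10¹⁰ Pa
Substitute:
  phi = (4470 × 1.84) / ((6.5 × 10¹⁰) × (3.96 × 10⁻⁶))
  phi = 0.03195 rad
Convert to degrees: phi = 0.03195 × 180/π = 1.831°
Final answer: phi = 1.831°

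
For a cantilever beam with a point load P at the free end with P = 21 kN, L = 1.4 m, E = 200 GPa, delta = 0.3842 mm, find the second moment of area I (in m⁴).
Model: a cantilever beam with a point load P at the free end, so delta = (P·L^3) / (3·E·I).
Solve for I: I = (P·L^3) / (3·delta·E).
Convert to SI units:
  P = 21 kN = 21000 N
  E = 200 GPa = 2 × 10¹¹ Pa
  delta = 0.3842 mm = 0.0003842 m
Substitute:
  I = (21000 × 1.4^3) / (3 × 0.0003842 × (2 × 10¹¹))
  I = 0.00025 m⁴
Final answer: I = 0.00025 m⁴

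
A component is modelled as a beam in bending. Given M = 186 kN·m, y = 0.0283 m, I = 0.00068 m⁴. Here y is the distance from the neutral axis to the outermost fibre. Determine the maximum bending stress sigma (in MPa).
Model: a beam in bending, so sigma = (M·y) / I.
Convert to SI units:
  M = 186 kN·m = 186000 N·m
Substitute:
  sigma = (186000 × 0.0283) / 0.00068
  sigma = 7.741 × 10⁶ Pa
Convert: sigma = 7.741 × 10⁶ Pa = 7.741 MPa
Final answer: sigma = 7.741 MPa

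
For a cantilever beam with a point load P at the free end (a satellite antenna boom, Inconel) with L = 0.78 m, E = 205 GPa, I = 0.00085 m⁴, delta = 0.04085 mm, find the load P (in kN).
Model: a cantilever beam with a point load P at the free end, so delta = (P·L^3) / (3·E·I).
Solve for P: P = (3·delta·E·I) / L^3.
Convert to SI units:
  E = 205 GPa = 2.05 × 10¹¹ Pa
  delta = 0.04085 mm = 4.085 × 10⁻⁵ m
Substitute:
  P = (3 × (4.085 × 10⁻⁵) × (2.05 × 10¹¹) × 0.00085) / 0.78^3
  P = 45000 N
Convert: P = 45000 N = 45 kN
Final answer: P = 45 kN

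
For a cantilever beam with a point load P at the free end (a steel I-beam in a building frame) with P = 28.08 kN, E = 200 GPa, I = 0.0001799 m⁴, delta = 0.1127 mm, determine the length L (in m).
Model: a cantilever beam with a point load P at the free end, so delta = (P·L^3) / (3·E·I).
Solve for L: L = ((3·delta·E·I) / P)^(1/3).
Convert to SI units:
  P = 28.08 kN = 28080 N
  E = 200 GPa = 2 × 10¹¹ Pa
  delta = 0.1127 mm = 0.0001127 m
Substitute:
  L = ((3 × 0.0001127 × (2 × 10¹¹) × 0.0001799) / 28080)^(1/3)
  L = 0.7567 m
Final answer: L = 0.7567 m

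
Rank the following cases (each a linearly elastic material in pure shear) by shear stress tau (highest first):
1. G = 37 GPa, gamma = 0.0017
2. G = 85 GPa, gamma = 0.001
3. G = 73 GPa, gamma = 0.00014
Model: a linearly elastic material in pure shear, so tau = G·gamma (SI units).
  Case 1: tau = (3.7 × 10¹⁰) × 0.0017 = 6.29 × 10⁷ Pa = 62.9 MPa
  Case 2: tau = (8.5 × 10¹⁰) × 0.001 = 8.5 × 10⁷ Pa = 85 MPa
  Case 3: tau = (7.3 × 10¹⁰) × 0.00014 = 1.022 × 10⁷ Pa = 10.22 MPa
Ordering: 85 MPa (case 2) > 62.9 MPa (case 1) > 10.22 MPa (case 3)
Final answer: 2, 1, 3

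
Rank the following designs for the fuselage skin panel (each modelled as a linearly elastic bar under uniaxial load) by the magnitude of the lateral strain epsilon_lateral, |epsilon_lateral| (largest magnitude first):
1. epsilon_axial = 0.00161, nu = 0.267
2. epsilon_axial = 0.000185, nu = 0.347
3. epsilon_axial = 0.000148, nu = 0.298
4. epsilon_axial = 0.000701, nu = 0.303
Model: a linearly elastic bar under uniaxial load, so epsilon_lateral = -nu·epsilon_axial (SI units).
  Case 1: epsilon_lateral = -(0.267 × 0.00161) = -0.0004299
  Case 2: epsilon_lateral = -(0.347 × 0.000185) = -6.419 × 10⁻⁵
  Case 3: epsilon_lateral = -(0.298 × 0.000148) = -4.41 × 10⁻⁵
  Case 4: epsilon_lateral = -(0.303 × 0.000701) = -0.0002124
Ordering by |epsilon_lateral|: 0.0004299 (case 1) > 0.0002124 (case 4) > 6.419 × 10⁻⁵ (case 2) > 4.41 × 10⁻⁵ (case 3)
Final answer: 1, 4, 2, 3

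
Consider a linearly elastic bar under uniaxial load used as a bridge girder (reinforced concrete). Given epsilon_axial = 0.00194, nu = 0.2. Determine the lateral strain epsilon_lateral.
Model: a linearly elastic bar under uniaxial load, so epsilon_lateral = -nu·epsilon_axial.
Substitute:
  epsilon_lateral = -(0.2 × 0.00194)
  epsilon_lateral = -0.000388
Final answer: epsilon_lateral = -0.000388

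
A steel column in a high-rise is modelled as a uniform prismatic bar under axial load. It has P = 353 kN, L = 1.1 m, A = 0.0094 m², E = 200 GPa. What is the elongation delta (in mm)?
Model: a uniform prismatic bar under axial load, so delta = (P·L) / (A·E).
Convert to SI units:
  P = 353 kN = 353000 N
  E = 200 GPa = 2 × 10¹¹ Pa
Substitute:
  delta = (353000 × 1.1) / (0.0094 × (2 × 10¹¹))
  delta = 0.0002065 m
Convert: delta = 0.0002065 m = 0.2065 mm
Final answer: delta = 0.2065 mm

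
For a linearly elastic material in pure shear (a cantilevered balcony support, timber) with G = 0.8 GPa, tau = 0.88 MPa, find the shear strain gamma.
Model: a linearly elastic material in pure shear, so tau = G·gamma.
Solve for gamma: gamma = tau / G.
Convert to SI units:
  G = 0.8 GPa = 8 × 10⁸ Pa
  tau = 0.88 MPa = 880000 Pa
Substitute:
  gamma = 880000 / (8 × 10⁸)
  gamma = 0.0011
Final answer: gamma = 0.0011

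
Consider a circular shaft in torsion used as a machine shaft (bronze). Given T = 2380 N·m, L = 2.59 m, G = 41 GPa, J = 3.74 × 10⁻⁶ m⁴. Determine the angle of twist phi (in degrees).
Model: a circular shaft in torsion, so phi = (T·L) / (G·J).
Convert to SI units:
  G = 41 GPa = 4.1 × 10¹⁰ Pa
Substitute:
  phi = (2380 × 2.59) / ((4.1 × 10¹⁰) × (3.74 × 10⁻⁶))
  phi = 0.0402 rad
Convert to degrees: phi = 0.0402 × 180/π = 2.303°
Final answer: phi = 2.303°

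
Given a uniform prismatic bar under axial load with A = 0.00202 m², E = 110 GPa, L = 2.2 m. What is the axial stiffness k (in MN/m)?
Model: a uniform prismatic bar under axial load, so k = (A·E) / L.
Convert to SI units:
  E = 110 GPa = 1.1 × 10¹¹ Pa
Substitute:
  k = (0.00202 × (1.1 × 10¹¹)) / 2.2
  k = 1.01 × 10⁸ N/m
Convert: k = 1.01 × 10⁸ N/m = 101 MN/m
Final answer: k = 101 MN/m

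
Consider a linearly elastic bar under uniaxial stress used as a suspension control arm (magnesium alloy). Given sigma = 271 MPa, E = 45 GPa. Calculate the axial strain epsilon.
Model: a linearly elastic bar under uniaxial stress, so epsilon = sigma / E.
Convert to SI units:
  sigma = 271 MPa = 2.71 × 10⁸ Pa
  E = 45 GPa = 4.5 × 10¹⁰ Pa
Substitute:
  epsilon = (2.71 × 10⁸) / (4.5 × 10¹⁰)
  epsilon = 0.006022
Final answer: epsilon = 0.006022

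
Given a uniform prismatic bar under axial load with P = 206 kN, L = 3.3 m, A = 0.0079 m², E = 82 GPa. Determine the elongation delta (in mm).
Model: a uniform prismatic bar under axial load, so delta = (P·L) / (A·E).
Convert to SI units:
  P = 206 kN = 206000 N
  E = 82 GPa = 8.2 × 10¹⁰ Pa
Substitute:
  delta = (206000 × 3.3) / (0.0079 × (8.2 × 10¹⁰))
  delta = 0.001049 m
Convert: delta = 0.001049 m = 1.049 mm
Final answer: delta = 1.049 mm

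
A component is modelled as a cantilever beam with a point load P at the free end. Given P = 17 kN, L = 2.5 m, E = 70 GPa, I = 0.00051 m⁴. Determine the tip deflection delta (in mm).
Model: a cantilever beam with a point load P at the free end, so delta = (P·L^3) / (3·E·I).
Convert to SI units:
  P = 17 kN = 17000 N
  E = 70 GPa = 7 × 10¹⁰ Pa
Substitute:
  delta = (17000 × 2.5^3) / (3 × (7 × 10¹⁰) × 0.00051)
  delta = 0.00248 m
Convert: delta = 0.00248 m = 2.48 mm
Final answer: delta = 2.48 mm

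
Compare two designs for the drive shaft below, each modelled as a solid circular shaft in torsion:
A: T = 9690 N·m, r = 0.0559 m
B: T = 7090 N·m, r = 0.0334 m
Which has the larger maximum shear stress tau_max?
Model: a solid circular shaft in torsion, so tau_max = (2·T) / (π·r^3) (SI units).
  A: tau_max = (2 × 9690) / (π × 0.0559^3) = 3.532 × 10⁷ Pa = 35.32 MPa
  B: tau_max = (2 × 7090) / (π × 0.0334^3) = 1.211 × 10⁸ Pa = 121.1 MPa
121.1 MPa > 35.32 MPa, so B is larger.
Final answer: B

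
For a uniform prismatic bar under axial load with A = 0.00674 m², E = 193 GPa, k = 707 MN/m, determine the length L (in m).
Model: a uniform prismatic bar under axial load, so k = (A·E) / L.
Solve for L: L = (A·E) / k.
Convert to SI units:
  E = 193 GPa = 1.93 × 10¹¹ Pa
  k = 707 MN/m = 7.07 × 10⁸ N/m
Substitute:
  L = (0.00674 × (1.93 × 10¹¹)) / (7.07 × 10⁸)
  L = 1.84 m
Final answer: L = 1.84 m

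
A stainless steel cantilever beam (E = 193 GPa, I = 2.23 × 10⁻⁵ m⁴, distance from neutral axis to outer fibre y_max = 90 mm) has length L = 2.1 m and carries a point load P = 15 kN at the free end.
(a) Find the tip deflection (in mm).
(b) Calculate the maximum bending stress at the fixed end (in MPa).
(a) Tip deflection of a cantilever with an end point load: δ = P·L^3 / (3·E·I). Convert P = 15 kN = 15000 N, E = 193 GPa = 1.93 × 10¹¹ Pa.
  δ = (15000 × 2.1^3) / (3 × (1.93 × 10¹¹) × (2.23 × 10⁻⁵)) = 0.01076 m = 10.76 mm
(b) Maximum bending moment at the fixed end: M = P·L = 15000 × 2.1 = 31500 N·m. Convert y_max = 90 mm = 0.09 m.
  σ = M·y_max / I = (31500 × 0.09) / (2.23 × 10⁻⁵) = 1.271 × 10⁸ Pa = 127.1 MPa
Final answer: (a) δ = 10.76 mm, (b) σ = 127.1 MPa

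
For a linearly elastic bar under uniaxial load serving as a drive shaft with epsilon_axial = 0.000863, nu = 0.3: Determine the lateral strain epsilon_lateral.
Model: a linearly elastic bar under uniaxial load, so epsilon_lateral = -nu·epsilon_axial.
Substitute:
  epsilon_lateral = -(0.3 × 0.000863)
  epsilon_lateral = -0.0002589
Final answer: epsilon_lateral = -0.0002589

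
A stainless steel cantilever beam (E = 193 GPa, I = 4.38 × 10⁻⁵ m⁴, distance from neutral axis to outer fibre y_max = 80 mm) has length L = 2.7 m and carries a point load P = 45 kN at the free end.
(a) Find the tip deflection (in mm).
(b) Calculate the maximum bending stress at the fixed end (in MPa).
(a) Tip deflection of a cantilever with an end point load: δ = P·L^3 / (3·E·I). Convert P = 45 kN = 45000 N, E = 193 GPa = 1.93 × 10¹¹ Pa.
  δ = (45000 × 2.7^3) / (3 × (1.93 × 10¹¹) × (4.38 × 10⁻⁵)) = 0.03493 m = 34.93 mm
(b) Maximum bending moment at the fixed end: M = P·L = 45000 × 2.7 = 121500 N·m. Convert y_max = 80 mm = 0.08 m.
  σ = M·y_max / I = (121500 × 0.08) / (4.38 × 10⁻⁵) = 2.219 × 10⁸ Pa = 221.9 MPa
Final answer: (a) δ = 34.93 mm, (b) σ = 221.9 MPa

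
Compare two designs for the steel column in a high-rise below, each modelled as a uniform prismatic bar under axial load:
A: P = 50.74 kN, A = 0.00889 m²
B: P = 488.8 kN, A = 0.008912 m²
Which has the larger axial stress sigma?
Model: a uniform prismatic bar under axial load, so sigma = P / A (SI units).
  A: sigma = 50740 / 0.00889 = 5.708 × 10⁶ Pa = 5.708 MPa
  B: sigma = 488800 / 0.008912 = 5.485 × 10⁷ Pa = 54.85 MPa
54.85 MPa > 5.708 MPa, so B is larger.
Final answer: B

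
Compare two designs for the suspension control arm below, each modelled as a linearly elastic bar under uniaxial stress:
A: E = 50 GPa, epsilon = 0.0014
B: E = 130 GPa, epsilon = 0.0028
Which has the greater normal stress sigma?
Model: a linearly elastic bar under uniaxial stress, so sigma = E·epsilon (SI units).
  A: sigma = (5 × 10¹⁰) × 0.0014 = 7 × 10⁷ Pa = 70 MPa
  B: sigma = (1.3 × 10¹¹) × 0.0028 = 3.64 × 10⁸ Pa = 364 MPa
364 MPa > 70 MPa, so B is larger.
Final answer: B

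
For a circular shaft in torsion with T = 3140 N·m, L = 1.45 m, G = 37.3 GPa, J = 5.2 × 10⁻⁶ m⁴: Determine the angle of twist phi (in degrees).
Model: a circular shaft in torsion, so phi = (T·L) / (G·J).
Convert to SI units:
  G = 37.3 GPa = 3.73 × 10¹⁰ Pa
Substitute:
  phi = (3140 × 1.45) / ((3.73 × 10¹⁰) × (5.2 × 10⁻⁶))
  phi = 0.02347 rad
Convert to degrees: phi = 0.02347 × 180/π = 1.345°
Final answer: phi = 1.345°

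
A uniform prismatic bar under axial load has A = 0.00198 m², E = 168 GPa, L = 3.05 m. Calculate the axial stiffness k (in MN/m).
Model: a uniform prismatic bar under axial load, so k = (A·E) / L.
Convert to SI units:
  E = 168 GPa = 1.68 × 10¹¹ Pa
Substitute:
  k = (0.00198 × (1.68 × 10¹¹)) / 3.05
  k = 1.091 × 10⁸ N/m
Convert: k = 1.091 × 10⁸ N/m = 109.1 MN/m
Final answer: k = 109.1 MN/m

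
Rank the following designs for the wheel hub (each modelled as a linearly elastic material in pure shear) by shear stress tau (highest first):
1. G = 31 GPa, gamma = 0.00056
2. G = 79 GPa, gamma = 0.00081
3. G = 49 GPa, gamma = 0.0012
Model: a linearly elastic material in pure shear, so tau = G·gamma (SI units).
  Case 1: tau = (3.1 × 10¹⁰) × 0.00056 = 1.736 × 10⁷ Pa = 17.36 MPa
  Case 2: tau = (7.9 × 10¹⁰) × 0.00081 = 6.399 × 10⁷ Pa = 63.99 MPa
  Case 3: tau = (4.9 × 10¹⁰) × 0.0012 = 5.88 × 10⁷ Pa = 58.8 MPa
Ordering: 63.99 MPa (case 2) > 58.8 MPa (case 3) > 17.36 MPa (case 1)
Final answer: 2, 3, 1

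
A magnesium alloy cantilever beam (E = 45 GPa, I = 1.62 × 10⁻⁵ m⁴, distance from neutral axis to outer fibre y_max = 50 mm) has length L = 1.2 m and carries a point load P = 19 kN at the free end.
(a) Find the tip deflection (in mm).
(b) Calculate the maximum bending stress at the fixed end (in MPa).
(a) Tip deflection of a cantilever with an end point load: δ = P·L^3 / (3·E·I). Convert P = 19 kN = 19000 N, E = 45 GPa = 4.5 × 10¹⁰ Pa.
  δ = (19000 × 1.2^3) / (3 × (4.5 × 10¹⁰) × (1.62 × 10⁻⁵)) = 0.01501 m = 15.01 mm
(b) Maximum bending moment at the fixed end: M = P·L = 19000 × 1.2 = 22800 N·m. Convert y_max = 50 mm = 0.05 m.
  σ = M·y_max / I = (22800 × 0.05) / (1.62 × 10⁻⁵) = 7.037 × 10⁷ Pa = 70.37 MPa
Final answer: (a) δ = 15.01 mm, (b) σ = 70.37 MPa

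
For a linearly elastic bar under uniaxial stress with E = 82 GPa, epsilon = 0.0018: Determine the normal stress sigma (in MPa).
Model: a linearly elastic bar under uniaxial stress, so sigma = E·epsilon.
Convert to SI units:
  E = 82 GPa = 8.2 × 10¹⁰ Pa
Substitute:
  sigma = (8.2 × 10¹⁰) × 0.0018
  sigma = 1.476 × 10⁸ Pa
Convert: sigma = 1.476 × 10⁸ Pa = 147.6 MPa
Final answer: sigma = 147.6 MPa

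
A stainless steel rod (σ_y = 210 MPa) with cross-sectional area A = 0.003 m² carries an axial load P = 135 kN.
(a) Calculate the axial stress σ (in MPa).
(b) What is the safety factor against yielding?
(a) Axial stress σ = P/A. Convert P = 135 kN = 135000 N.
  σ = 135000 / 0.003 = 4.5 × 10⁷ Pa = 45 MPa
(b) Safety factor SF = σ_y/σ = 210 / 45 = 4.667
Final answer: (a) σ = 45 MPa, (b) SF = 4.667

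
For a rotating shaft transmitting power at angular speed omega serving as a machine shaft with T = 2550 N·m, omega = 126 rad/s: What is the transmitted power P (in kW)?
Model: a rotating shaft transmitting power at angular speed omega, so P = T·omega.
Substitute:
  P = 2550 × 126
  P = 321300 W
Convert: P = 321300 W = 321.3 kW
Final answer: P = 321.3 kW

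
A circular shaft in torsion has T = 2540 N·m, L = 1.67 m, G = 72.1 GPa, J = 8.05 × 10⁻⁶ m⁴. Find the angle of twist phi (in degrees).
Model: a circular shaft in torsion, so phi = (T·L) / (G·J).
Convert to SI units:
  G = 72.1 GPa = 7.21 × 10¹⁰ Pa
Substitute:
  phi = (2540 × 1.67) / ((7.21 × 10¹⁰) × (8.05 × 10⁻⁶))
  phi = 0.007308 rad
Convert to degrees: phi = 0.007308 × 180/π = 0.4187°
Final answer: phi = 0.4187°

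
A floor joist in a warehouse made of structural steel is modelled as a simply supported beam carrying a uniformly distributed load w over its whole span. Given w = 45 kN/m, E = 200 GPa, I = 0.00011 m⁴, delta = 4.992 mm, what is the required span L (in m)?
Model: a simply supported beam carrying a uniformly distributed load w over its whole span, so delta = (5·w·L^4) / (384·E·I).
Solve for L: L = ((384·delta·E·I) / (5·w))^(1/4).
Convert to SI units:
  w = 45 kN/m = 45000 N/m
  E = 200 GPa = 2 × 10¹¹ Pa
  delta = 4.992 mm = 0.004992 m
Substitute:
  L = ((384 × 0.004992 × (2 × 10¹¹) × 0.00011) / (5 × 45000))^(1/4)
  L = 3.7 m
Final answer: L = 3.7 m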